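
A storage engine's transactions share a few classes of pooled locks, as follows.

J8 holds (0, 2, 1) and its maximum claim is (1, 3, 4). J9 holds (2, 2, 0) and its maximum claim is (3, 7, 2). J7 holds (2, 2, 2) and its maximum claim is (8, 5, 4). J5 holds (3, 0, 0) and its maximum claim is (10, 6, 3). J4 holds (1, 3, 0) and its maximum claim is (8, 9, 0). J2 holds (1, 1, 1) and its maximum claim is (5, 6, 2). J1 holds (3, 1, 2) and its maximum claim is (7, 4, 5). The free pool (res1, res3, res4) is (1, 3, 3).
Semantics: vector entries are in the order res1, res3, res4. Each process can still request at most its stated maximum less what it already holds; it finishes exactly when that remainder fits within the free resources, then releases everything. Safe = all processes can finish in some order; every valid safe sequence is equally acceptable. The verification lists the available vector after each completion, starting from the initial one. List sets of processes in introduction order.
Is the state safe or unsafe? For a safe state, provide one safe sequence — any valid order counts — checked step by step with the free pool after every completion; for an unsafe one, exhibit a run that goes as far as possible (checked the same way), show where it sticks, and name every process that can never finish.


The state is UNSAFE.
Key observation: no order helps: past J8, J9, the free pool tops out at (3, 7, 4), below what each blocked process needs in res1.
Going as far as possible: J8, J9; after that, nothing fits. Check, step by step:
  pool = (1, 3, 3)
  J8: need (1, 1, 3) fits (1, 3, 3); releases (0, 2, 1), pool now (1, 5, 4)
  J9: need (1, 5, 2) fits (1, 5, 4); releases (2, 2, 0), pool now (3, 7, 4)
  J7 still needs (6, 3, 2) but only (3, 7, 4) is free — short on res1
  J5 still needs (7, 6, 3) but only (3, 7, 4) is free — short on res1
  J4 still needs (7, 6, 0) but only (3, 7, 4) is free — short on res1
  J2 still needs (4, 5, 1) but only (3, 7, 4) is free — short on res1
  J1 still needs (4, 3, 3) but only (3, 7, 4) is free — short on res1
Processes that can never finish: J7, J5, J4, J2 and J1.


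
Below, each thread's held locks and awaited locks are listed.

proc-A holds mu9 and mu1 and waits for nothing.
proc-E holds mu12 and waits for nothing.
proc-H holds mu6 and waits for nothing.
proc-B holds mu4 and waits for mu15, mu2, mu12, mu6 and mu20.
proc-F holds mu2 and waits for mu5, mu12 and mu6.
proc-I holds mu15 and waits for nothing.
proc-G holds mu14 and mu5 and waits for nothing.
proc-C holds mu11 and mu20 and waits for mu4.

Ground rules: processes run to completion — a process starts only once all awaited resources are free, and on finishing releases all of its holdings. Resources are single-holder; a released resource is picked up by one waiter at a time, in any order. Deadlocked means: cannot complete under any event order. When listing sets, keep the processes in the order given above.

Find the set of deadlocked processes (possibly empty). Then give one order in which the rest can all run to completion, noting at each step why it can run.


Deadlocked set: proc-B and proc-C.
Key observation: the wait chain closes on itself along proc-B -> proc-C -> proc-B; no other process is dragged down with it.
One completion order for the rest: proc-E, proc-I, proc-H, proc-G, proc-A, proc-F.
Step-by-step check:
  proc-E: no waits; runs immediately, freeing mu12
  proc-I: no waits; runs immediately, freeing mu15
  proc-H: no waits; runs immediately, freeing mu6
  proc-G: no waits; runs immediately, freeing mu14 and mu5
  proc-A: no waits; runs immediately, freeing mu9 and mu1
  run proc-F (all its waits — mu5, mu12 and mu6 — are resolved); releases mu2


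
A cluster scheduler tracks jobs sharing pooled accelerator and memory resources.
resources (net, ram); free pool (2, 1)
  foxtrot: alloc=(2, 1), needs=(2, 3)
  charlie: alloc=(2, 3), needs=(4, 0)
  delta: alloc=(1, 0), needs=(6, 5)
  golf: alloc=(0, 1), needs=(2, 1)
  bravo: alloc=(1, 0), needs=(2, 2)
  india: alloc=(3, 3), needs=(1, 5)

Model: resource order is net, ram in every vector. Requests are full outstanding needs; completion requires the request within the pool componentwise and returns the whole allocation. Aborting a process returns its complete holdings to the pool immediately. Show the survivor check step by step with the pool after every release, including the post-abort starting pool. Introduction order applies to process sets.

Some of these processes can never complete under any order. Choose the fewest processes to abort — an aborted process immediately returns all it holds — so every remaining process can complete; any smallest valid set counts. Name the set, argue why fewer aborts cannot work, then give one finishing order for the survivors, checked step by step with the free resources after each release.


The answer: abort india.
Key observation: the returned (3, 3) from india is what brings foxtrot — unrunnable before, under any order — into play at step 2.
No smaller set exists: with zero aborts the deadlock remains.
One survivor order: golf, foxtrot, bravo, delta, charlie. Check, step by step (post-abort pool first):
  pool = (5, 4)
  golf needs (2, 1) <= (5, 4) -> finishes; pool += (0, 1) = (5, 5)
  foxtrot needs (2, 3) <= (5, 5) -> finishes; pool += (2, 1) = (7, 6)
  bravo needs (2, 2) <= (7, 6) -> finishes; pool += (1, 0) = (8, 6)
  delta needs (6, 5) <= (8, 6) -> finishes; pool += (1, 0) = (9, 6)
  charlie needs (4, 0) <= (9, 6) -> finishes; pool += (2, 3) = (11, 9)


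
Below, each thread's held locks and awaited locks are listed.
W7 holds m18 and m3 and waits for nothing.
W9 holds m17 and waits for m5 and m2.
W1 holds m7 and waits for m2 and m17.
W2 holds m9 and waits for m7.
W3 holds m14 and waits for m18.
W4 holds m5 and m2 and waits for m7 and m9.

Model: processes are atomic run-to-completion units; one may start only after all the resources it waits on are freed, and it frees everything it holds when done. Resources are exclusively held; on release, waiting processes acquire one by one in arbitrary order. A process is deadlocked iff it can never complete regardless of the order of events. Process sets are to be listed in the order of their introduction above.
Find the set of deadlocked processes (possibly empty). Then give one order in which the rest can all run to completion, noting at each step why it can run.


Deadlocked: W9, W1, W2 and W4.
Key observation: the loop W9 -> W4 -> W1 -> W9 blocks itself forever; W2 is caught in further circular waits.
One completion order for the rest: W7, W3.
Verifying each step:
  run W7 (it waits on nothing); releases m18 and m3
  W3 waits on m18 — all released -> runs and releases m14


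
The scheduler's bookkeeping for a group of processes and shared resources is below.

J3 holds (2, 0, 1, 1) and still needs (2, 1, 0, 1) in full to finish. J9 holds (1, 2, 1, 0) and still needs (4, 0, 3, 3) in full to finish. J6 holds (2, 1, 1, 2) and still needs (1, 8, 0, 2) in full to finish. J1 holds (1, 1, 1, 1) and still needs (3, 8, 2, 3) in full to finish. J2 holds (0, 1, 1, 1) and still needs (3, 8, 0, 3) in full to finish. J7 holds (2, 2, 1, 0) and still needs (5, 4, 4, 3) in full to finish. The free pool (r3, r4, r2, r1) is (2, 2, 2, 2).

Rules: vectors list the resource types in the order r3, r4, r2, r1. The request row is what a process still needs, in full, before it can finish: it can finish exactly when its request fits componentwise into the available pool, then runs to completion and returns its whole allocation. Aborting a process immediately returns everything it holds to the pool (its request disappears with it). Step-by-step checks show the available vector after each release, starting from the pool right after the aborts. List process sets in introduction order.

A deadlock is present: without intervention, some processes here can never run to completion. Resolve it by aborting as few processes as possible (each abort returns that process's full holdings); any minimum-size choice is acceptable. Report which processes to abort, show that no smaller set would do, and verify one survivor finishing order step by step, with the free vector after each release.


Abort J6 and J1.
Key observation: the deadlocked J2 becomes finishable only because J6 and J1 released (3, 2, 2, 3); it completes at step 3 below.
Why nothing smaller works — every single abort fails: J3 alone leaves J6 blocked (short on r4); J9 alone leaves J6 blocked (short on r4); J6 alone leaves J1 blocked (short on r4); J1 alone leaves J6 blocked (short on r4); J2 alone leaves J6 blocked (short on r4); J7 alone leaves J6 blocked (short on r4).
One survivor order: J9, J7, J2, J3. Check, step by step (post-abort pool first):
  pool = (5, 4, 4, 5)
  run J9 (needs (4, 0, 3, 3), free (5, 4, 4, 5)); after release of (1, 2, 1, 0) the pool is (6, 6, 5, 5)
  run J7 (needs (5, 4, 4, 3), free (6, 6, 5, 5)); after release of (2, 2, 1, 0) the pool is (8, 8, 6, 5)
  run J2 (needs (3, 8, 0, 3), free (8, 8, 6, 5)); after release of (0, 1, 1, 1) the pool is (8, 9, 7, 6)
  run J3 (needs (2, 1, 0, 1), free (8, 9, 7, 6)); after release of (2, 0, 1, 1) the pool is (10, 9, 8, 7)


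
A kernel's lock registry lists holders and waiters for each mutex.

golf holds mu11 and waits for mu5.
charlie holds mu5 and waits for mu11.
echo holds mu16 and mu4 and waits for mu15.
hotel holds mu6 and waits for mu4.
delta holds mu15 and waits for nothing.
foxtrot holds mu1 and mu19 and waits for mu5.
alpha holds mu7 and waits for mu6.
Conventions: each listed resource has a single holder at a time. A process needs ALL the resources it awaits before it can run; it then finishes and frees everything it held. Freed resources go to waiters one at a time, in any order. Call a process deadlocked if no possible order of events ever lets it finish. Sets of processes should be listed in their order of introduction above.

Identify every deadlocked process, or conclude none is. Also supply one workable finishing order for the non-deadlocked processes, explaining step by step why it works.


Deadlocked: golf, charlie and foxtrot.
Key observation: the cycle golf -> charlie -> golf can never break — each member waits on the next; foxtrot waits into the deadlock from upstream.
A valid finishing order for the others: delta, echo, hotel, alpha.
Check, step by step:
  delta: no waits; runs immediately, freeing mu15
  echo: everything it awaited (mu15) is free; runs, freeing mu16 and mu4
  hotel: everything it awaited (mu4) is free; runs, freeing mu6
  alpha: everything it awaited (mu6) is free; runs, freeing mu7


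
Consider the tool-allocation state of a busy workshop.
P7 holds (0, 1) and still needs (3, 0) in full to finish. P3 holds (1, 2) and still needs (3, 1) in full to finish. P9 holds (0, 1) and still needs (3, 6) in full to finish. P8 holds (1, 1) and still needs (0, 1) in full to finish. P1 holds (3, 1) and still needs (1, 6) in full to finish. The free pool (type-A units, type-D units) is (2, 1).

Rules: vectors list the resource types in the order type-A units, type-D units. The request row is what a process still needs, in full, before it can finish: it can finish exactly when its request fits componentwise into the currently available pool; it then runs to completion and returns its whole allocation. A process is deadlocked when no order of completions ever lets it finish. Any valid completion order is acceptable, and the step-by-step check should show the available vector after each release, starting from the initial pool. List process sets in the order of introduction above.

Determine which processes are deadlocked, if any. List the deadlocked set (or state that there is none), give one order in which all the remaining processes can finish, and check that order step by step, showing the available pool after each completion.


Deadlocked set: P9 and P1.
Key observation: once P8, P3, P7 finish, the pool peaks at (4, 5) — and every remaining process still needs more type-D units than that.
The rest can finish in the order P8, P3, P7. Check, step by step:
  pool = (2, 1)
  P8: need (0, 1) fits (2, 1); releases (1, 1), pool now (3, 2)
  P3: need (3, 1) fits (3, 2); releases (1, 2), pool now (4, 4)
  P7: need (3, 0) fits (4, 4); releases (0, 1), pool now (4, 5)
None of the blocked processes ever fits:
  P9 still needs (3, 6) but only (4, 5) is free — short on type-D units
  P1 still needs (1, 6) but only (4, 5) is free — short on type-D units


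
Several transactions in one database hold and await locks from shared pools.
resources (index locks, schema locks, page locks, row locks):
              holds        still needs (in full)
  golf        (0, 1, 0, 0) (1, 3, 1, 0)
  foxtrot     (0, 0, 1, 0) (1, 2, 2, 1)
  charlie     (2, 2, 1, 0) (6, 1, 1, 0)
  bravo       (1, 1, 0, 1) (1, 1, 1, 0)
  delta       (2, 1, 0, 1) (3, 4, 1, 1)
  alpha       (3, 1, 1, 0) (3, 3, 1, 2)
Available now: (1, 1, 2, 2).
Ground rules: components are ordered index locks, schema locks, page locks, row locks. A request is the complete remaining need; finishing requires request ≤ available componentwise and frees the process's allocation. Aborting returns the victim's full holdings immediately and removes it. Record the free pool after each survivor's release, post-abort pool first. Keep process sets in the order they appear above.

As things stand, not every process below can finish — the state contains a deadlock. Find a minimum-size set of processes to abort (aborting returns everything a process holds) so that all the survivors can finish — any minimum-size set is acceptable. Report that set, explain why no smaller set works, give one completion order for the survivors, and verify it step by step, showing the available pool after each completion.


Minimum abort set: delta.
Key observation: no ordering could ever have run golf before the abort of delta; with (2, 1, 0, 1) back in the pool it fits at step 2.
No smaller set exists: with zero aborts the deadlock remains.
One survivor order: bravo, golf, alpha, charlie, foxtrot. Verifying each step (post-abort pool first):
  pool = (3, 2, 2, 3)
  bravo: need (1, 1, 1, 0) fits (3, 2, 2, 3); releases (1, 1, 0, 1), pool now (4, 3, 2, 4)
  golf: need (1, 3, 1, 0) fits (4, 3, 2, 4); releases (0, 1, 0, 0), pool now (4, 4, 2, 4)
  alpha: need (3, 3, 1, 2) fits (4, 4, 2, 4); releases (3, 1, 1, 0), pool now (7, 5, 3, 4)
  charlie: need (6, 1, 1, 0) fits (7, 5, 3, 4); releases (2, 2, 1, 0), pool now (9, 7, 4, 4)
  foxtrot: need (1, 2, 2, 1) fits (9, 7, 4, 4); releases (0, 0, 1, 0), pool now (9, 7, 5, 4)


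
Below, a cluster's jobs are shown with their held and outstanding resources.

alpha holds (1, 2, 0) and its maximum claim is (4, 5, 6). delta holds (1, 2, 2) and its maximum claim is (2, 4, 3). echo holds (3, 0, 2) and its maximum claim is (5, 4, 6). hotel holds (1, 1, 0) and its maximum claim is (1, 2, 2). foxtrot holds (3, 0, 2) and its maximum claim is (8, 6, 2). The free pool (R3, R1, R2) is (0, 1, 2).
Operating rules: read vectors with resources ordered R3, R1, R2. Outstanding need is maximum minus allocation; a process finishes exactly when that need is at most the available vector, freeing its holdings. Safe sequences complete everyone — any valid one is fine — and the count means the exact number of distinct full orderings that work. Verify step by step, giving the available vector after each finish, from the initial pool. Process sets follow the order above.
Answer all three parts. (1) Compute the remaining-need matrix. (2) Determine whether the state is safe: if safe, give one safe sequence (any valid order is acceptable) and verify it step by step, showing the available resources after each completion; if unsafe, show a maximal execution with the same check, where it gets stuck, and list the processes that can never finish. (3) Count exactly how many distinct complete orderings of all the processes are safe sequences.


(1) Outstanding need per process (order R3, R1, R2):
  alpha: (3, 3, 6)
  delta: (1, 2, 1)
  echo: (2, 4, 4)
  hotel: (0, 1, 2)
  foxtrot: (5, 6, 0)
(2) SAFE, for example via the order hotel, delta, echo, alpha, foxtrot.
Key observation: the first exact fit in this order is hotel — it needs (0, 1, 2) with (0, 1, 2) free, meeting a requested resource to the last unit.
Walking it through:
  pool = (0, 1, 2)
  hotel: need (0, 1, 2) fits (0, 1, 2); releases (1, 1, 0), pool now (1, 2, 2)
  delta: need (1, 2, 1) fits (1, 2, 2); releases (1, 2, 2), pool now (2, 4, 4)
  echo: need (2, 4, 4) fits (2, 4, 4); releases (3, 0, 2), pool now (5, 4, 6)
  alpha: need (3, 3, 6) fits (5, 4, 6); releases (1, 2, 0), pool now (6, 6, 6)
  foxtrot: need (5, 6, 0) fits (6, 6, 6); releases (3, 0, 2), pool now (9, 6, 8)
(3) Exactly 1 of the possible complete orderings is a safe sequence.


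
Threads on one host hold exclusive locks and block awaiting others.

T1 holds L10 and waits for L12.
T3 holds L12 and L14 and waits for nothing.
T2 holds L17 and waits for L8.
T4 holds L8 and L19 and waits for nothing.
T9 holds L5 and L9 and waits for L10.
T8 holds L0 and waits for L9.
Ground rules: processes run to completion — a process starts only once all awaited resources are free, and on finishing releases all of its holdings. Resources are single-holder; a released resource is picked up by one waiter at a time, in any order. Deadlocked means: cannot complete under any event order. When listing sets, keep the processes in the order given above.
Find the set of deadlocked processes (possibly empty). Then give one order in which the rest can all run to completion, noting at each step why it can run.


No process is deadlocked.
Key observation: all waits point, directly or indirectly, at processes that can finish, so nothing is permanently blocked.
The rest can finish in the order T4, T3, T1, T9, T8, T2.
Walking it through:
  T4 waits on nothing -> runs at once and releases L8 and L19
  T3 waits on nothing -> runs at once and releases L12 and L14
  run T1 (all its waits — L12 — are resolved); releases L10
  run T9 (all its waits — L10 — are resolved); releases L5 and L9
  run T8 (all its waits — L9 — are resolved); releases L0
  run T2 (all its waits — L8 — are resolved); releases L17


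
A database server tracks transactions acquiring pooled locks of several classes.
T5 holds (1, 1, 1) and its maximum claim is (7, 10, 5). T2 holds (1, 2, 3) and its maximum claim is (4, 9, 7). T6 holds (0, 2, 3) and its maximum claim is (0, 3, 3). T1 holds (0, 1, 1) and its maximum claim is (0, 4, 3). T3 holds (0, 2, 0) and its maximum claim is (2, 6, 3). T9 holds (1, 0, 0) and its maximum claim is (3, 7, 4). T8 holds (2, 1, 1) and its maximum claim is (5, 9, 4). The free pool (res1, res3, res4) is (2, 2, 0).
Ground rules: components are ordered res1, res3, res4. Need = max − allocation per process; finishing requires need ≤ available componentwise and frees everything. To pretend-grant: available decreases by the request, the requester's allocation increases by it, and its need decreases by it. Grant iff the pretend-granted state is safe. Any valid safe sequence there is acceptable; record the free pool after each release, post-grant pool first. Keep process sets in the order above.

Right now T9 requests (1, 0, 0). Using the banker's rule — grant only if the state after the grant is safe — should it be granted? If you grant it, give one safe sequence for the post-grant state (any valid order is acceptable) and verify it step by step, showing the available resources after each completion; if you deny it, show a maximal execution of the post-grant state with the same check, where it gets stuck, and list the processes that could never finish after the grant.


DENY: after the grant no complete ordering would exist.
Key observation: after T6, T1 the pool peaks at (1, 5, 4), and each blocked process is short somewhere: T5 on res1, res3; T2 on res1, res3; T3 on res1; T9 on res3; T8 on res1, res3.
On the post-grant state, T6, T1 is a maximal run — nothing extends it. Verifying each step:
  pool = (1, 2, 0)
  T6 needs (0, 1, 0) <= (1, 2, 0) -> finishes; pool += (0, 2, 3) = (1, 4, 3)
  T1 needs (0, 3, 2) <= (1, 4, 3) -> finishes; pool += (0, 1, 1) = (1, 5, 4)
  T5 cannot run: need (6, 9, 4) vs free (1, 5, 4) (insufficient res1 and res3)
  T2 cannot run: need (3, 7, 4) vs free (1, 5, 4) (insufficient res1 and res3)
  T3 cannot run: need (2, 4, 3) vs free (1, 5, 4) (insufficient res1)
  T9 cannot run: need (1, 7, 4) vs free (1, 5, 4) (insufficient res3)
  T8 cannot run: need (3, 8, 3) vs free (1, 5, 4) (insufficient res1 and res3)
Had the request been granted, T5, T2, T3, T9 and T8 could never finish.


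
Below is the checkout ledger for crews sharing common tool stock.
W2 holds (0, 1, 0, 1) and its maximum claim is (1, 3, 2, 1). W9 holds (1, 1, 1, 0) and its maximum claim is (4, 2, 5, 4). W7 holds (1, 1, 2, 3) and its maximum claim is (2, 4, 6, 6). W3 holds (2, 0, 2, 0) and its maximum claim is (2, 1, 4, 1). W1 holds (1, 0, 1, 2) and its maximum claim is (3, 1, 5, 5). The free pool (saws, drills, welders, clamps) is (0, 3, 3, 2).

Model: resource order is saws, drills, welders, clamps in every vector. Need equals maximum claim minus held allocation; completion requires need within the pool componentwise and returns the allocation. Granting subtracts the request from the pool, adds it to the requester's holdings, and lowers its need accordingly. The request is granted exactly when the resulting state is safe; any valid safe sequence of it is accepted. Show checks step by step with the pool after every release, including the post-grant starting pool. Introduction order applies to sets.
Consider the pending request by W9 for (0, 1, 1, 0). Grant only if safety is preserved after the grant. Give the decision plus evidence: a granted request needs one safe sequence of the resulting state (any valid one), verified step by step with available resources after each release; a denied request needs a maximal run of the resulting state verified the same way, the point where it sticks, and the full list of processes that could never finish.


GRANT: granting preserves safety; a valid post-grant sequence is W3, W2, W1, W7, W9.
Key observation: granting shrinks the pool to (0, 2, 2, 2), yet W3 still fits and the chain goes through.
Step-by-step check of the post-grant state:
  pool = (0, 2, 2, 2)
  run W3 (needs (0, 1, 2, 1), free (0, 2, 2, 2)); after release of (2, 0, 2, 0) the pool is (2, 2, 4, 2)
  run W2 (needs (1, 2, 2, 0), free (2, 2, 4, 2)); after release of (0, 1, 0, 1) the pool is (2, 3, 4, 3)
  run W1 (needs (2, 1, 4, 3), free (2, 3, 4, 3)); after release of (1, 0, 1, 2) the pool is (3, 3, 5, 5)
  run W7 (needs (1, 3, 4, 3), free (3, 3, 5, 5)); after release of (1, 1, 2, 3) the pool is (4, 4, 7, 8)
  run W9 (needs (3, 0, 3, 4), free (4, 4, 7, 8)); after release of (1, 2, 2, 0) the pool is (5, 6, 9, 8)


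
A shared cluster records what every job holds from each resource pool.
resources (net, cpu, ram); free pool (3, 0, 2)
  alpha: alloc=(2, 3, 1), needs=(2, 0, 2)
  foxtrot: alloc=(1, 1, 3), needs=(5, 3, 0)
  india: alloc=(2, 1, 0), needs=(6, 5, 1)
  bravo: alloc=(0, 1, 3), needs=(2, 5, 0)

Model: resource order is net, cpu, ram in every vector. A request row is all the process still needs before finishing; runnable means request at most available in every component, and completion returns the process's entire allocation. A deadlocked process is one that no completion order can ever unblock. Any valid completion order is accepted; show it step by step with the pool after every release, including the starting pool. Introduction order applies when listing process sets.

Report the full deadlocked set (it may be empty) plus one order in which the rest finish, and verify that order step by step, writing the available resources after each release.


Deadlocked: india and bravo.
Key observation: cpu is the bottleneck — with alpha, foxtrot done the pool holds (6, 4, 6), short of every remaining need.
The rest can finish in the order alpha, foxtrot. Verifying each step:
  pool = (3, 0, 2)
  run alpha (needs (2, 0, 2), free (3, 0, 2)); after release of (2, 3, 1) the pool is (5, 3, 3)
  run foxtrot (needs (5, 3, 0), free (5, 3, 3)); after release of (1, 1, 3) the pool is (6, 4, 6)
The stuck group stays short no matter what:
  blocked: india wants (6, 5, 1), pool (6, 4, 6) — not enough cpu
  blocked: bravo wants (2, 5, 0), pool (6, 4, 6) — not enough cpu


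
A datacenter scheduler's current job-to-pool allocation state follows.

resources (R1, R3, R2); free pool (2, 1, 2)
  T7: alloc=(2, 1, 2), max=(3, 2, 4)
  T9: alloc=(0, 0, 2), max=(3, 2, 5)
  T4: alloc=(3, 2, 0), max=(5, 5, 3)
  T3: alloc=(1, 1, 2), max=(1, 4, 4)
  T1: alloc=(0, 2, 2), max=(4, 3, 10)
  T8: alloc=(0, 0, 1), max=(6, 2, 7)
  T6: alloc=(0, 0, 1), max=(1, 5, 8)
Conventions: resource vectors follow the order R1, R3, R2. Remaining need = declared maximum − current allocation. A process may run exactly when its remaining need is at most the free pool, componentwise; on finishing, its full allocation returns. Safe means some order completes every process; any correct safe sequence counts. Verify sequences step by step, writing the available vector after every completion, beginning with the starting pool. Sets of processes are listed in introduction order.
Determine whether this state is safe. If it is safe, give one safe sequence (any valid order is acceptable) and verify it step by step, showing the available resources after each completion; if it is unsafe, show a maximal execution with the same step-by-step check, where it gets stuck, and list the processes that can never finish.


UNSAFE — no complete ordering exists.
Key observation: after T7, T9 the pool peaks at (4, 2, 6), and each blocked process is short somewhere: T4 on R3; T3 on R3; T1 on R2; T8 on R1; T6 on R3, R2.
A maximal execution: T7, T9 — then nothing else fits. Walking it through:
  pool = (2, 1, 2)
  run T7 (needs (1, 1, 2), free (2, 1, 2)); after release of (2, 1, 2) the pool is (4, 2, 4)
  run T9 (needs (3, 2, 3), free (4, 2, 4)); after release of (0, 0, 2) the pool is (4, 2, 6)
  T4 cannot run: need (2, 3, 3) vs free (4, 2, 6) (insufficient R3)
  T3 cannot run: need (0, 3, 2) vs free (4, 2, 6) (insufficient R3)
  T1 cannot run: need (4, 1, 8) vs free (4, 2, 6) (insufficient R2)
  T8 cannot run: need (6, 2, 6) vs free (4, 2, 6) (insufficient R1)
  T6 cannot run: need (1, 5, 7) vs free (4, 2, 6) (insufficient R3 and R2)
Permanently blocked: T4, T3, T1, T8 and T6.


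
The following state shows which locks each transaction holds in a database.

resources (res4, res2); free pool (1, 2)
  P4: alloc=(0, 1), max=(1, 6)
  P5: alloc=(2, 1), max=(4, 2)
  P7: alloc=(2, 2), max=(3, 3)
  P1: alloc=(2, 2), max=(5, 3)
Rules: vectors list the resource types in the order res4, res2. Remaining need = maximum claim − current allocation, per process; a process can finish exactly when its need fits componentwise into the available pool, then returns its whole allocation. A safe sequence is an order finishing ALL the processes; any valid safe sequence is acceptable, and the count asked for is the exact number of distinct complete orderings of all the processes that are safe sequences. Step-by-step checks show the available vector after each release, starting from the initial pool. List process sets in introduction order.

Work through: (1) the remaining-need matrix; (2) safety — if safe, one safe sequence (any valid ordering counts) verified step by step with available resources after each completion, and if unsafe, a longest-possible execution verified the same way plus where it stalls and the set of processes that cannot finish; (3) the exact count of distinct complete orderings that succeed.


(1) Need matrix, components ordered res4, res2:
  P4: (1, 5)
  P5: (2, 1)
  P7: (1, 1)
  P1: (3, 1)
(2) SAFE — a valid safe sequence is P7, P5, P1, P4.
Key observation: P7 is the earliest step where a requested resource binds exactly: need (1, 1), pool (1, 2) at its turn.
Check, step by step:
  pool = (1, 2)
  run P7 (needs (1, 1), free (1, 2)); after release of (2, 2) the pool is (3, 4)
  run P5 (needs (2, 1), free (3, 4)); after release of (2, 1) the pool is (5, 5)
  run P1 (needs (3, 1), free (5, 5)); after release of (2, 2) the pool is (7, 7)
  run P4 (needs (1, 5), free (7, 7)); after release of (0, 1) the pool is (7, 8)
(3) Precisely 4 of the possible complete orderings are safe sequences.


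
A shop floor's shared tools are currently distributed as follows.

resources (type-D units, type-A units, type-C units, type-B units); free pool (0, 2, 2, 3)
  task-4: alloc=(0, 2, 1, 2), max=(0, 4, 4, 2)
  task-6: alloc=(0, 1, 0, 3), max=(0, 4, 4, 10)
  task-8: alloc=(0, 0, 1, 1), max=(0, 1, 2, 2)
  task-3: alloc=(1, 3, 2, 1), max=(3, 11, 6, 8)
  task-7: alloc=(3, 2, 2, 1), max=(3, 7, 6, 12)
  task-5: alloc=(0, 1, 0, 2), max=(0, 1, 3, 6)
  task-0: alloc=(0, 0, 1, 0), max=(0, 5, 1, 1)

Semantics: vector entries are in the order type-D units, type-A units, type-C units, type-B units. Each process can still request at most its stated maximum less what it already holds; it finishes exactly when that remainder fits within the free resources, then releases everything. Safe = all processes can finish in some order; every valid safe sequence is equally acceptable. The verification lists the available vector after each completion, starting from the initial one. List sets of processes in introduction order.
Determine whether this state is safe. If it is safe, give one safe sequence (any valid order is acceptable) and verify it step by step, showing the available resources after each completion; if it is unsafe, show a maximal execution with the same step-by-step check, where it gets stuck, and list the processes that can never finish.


SAFE. One safe sequence: task-8, task-4, task-5, task-6, task-7, task-0, task-3.
Key observation: reading the order forward, task-4 is the first process whose need (0, 2, 3, 0) meets the free pool (0, 2, 3, 4) exactly on a resource it requests.
Check, step by step:
  pool = (0, 2, 2, 3)
  task-8: need (0, 1, 1, 1) fits (0, 2, 2, 3); releases (0, 0, 1, 1), pool now (0, 2, 3, 4)
  task-4: need (0, 2, 3, 0) fits (0, 2, 3, 4); releases (0, 2, 1, 2), pool now (0, 4, 4, 6)
  task-5: need (0, 0, 3, 4) fits (0, 4, 4, 6); releases (0, 1, 0, 2), pool now (0, 5, 4, 8)
  task-6: need (0, 3, 4, 7) fits (0, 5, 4, 8); releases (0, 1, 0, 3), pool now (0, 6, 4, 11)
  task-7: need (0, 5, 4, 11) fits (0, 6, 4, 11); releases (3, 2, 2, 1), pool now (3, 8, 6, 12)
  task-0: need (0, 5, 0, 1) fits (3, 8, 6, 12); releases (0, 0, 1, 0), pool now (3, 8, 7, 12)
  task-3: need (2, 8, 4, 7) fits (3, 8, 7, 12); releases (1, 3, 2, 1), pool now (4, 11, 9, 13)


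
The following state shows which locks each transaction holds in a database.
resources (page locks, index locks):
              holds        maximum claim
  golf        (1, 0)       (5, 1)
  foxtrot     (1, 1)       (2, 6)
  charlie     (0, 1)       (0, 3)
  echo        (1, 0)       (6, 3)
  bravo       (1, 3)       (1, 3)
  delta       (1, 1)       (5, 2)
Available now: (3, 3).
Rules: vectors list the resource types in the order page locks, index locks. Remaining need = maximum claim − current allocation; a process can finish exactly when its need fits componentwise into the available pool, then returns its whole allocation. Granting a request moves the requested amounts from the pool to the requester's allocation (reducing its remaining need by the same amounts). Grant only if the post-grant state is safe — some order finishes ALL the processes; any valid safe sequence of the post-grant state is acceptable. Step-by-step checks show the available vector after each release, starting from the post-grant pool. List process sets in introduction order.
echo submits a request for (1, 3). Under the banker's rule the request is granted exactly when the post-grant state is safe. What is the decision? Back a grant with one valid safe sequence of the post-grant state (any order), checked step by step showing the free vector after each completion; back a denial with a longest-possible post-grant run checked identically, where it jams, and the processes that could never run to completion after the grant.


DENY: after the grant no complete ordering would exist.
Key observation: after bravo, charlie the pool peaks at (3, 4), and each blocked process is short somewhere: golf on page locks; foxtrot on index locks; echo on page locks; delta on page locks.
Pretend the grant happened; the run bravo, charlie goes as far as possible. Walking it through:
  pool = (2, 0)
  bravo needs (0, 0) <= (2, 0) -> finishes; pool += (1, 3) = (3, 3)
  charlie needs (0, 2) <= (3, 3) -> finishes; pool += (0, 1) = (3, 4)
  golf still needs (4, 1) but only (3, 4) is free — short on page locks
  foxtrot still needs (1, 5) but only (3, 4) is free — short on index locks
  echo still needs (4, 0) but only (3, 4) is free — short on page locks
  delta still needs (4, 1) but only (3, 4) is free — short on page locks
Processes that could never finish after the grant: golf, foxtrot, echo and delta.


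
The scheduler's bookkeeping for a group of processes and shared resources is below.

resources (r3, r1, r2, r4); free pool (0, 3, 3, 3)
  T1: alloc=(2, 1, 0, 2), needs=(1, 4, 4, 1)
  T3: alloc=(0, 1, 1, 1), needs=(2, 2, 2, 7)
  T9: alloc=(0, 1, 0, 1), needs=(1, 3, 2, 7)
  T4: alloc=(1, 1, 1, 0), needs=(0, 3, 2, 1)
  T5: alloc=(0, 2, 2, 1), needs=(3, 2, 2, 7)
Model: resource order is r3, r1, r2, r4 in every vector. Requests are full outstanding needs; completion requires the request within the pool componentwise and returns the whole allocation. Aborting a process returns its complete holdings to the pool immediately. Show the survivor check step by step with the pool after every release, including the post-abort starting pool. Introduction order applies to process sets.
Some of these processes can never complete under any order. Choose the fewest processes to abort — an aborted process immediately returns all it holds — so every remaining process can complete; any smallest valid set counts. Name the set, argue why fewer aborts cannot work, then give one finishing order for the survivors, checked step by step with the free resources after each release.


Abort T9 and T5.
Key observation: T3 had no path to completion before; after the abort of T9 and T5 ((0, 3, 2, 2) returned), step 3 is where it fits.
Why nothing smaller works — every single abort fails: T1 alone leaves T3 blocked (short on r4); T3 alone leaves T9 blocked (short on r4); T9 alone leaves T3 blocked (short on r4); T4 alone leaves T3 blocked (short on r4); T5 alone leaves T3 blocked (short on r4).
The survivors complete as T4, T1, T3. Walking it through (starting from the post-abort pool):
  pool = (0, 6, 5, 5)
  T4: need (0, 3, 2, 1) fits (0, 6, 5, 5); releases (1, 1, 1, 0), pool now (1, 7, 6, 5)
  T1: need (1, 4, 4, 1) fits (1, 7, 6, 5); releases (2, 1, 0, 2), pool now (3, 8, 6, 7)
  T3: need (2, 2, 2, 7) fits (3, 8, 6, 7); releases (0, 1, 1, 1), pool now (3, 9, 7, 8)


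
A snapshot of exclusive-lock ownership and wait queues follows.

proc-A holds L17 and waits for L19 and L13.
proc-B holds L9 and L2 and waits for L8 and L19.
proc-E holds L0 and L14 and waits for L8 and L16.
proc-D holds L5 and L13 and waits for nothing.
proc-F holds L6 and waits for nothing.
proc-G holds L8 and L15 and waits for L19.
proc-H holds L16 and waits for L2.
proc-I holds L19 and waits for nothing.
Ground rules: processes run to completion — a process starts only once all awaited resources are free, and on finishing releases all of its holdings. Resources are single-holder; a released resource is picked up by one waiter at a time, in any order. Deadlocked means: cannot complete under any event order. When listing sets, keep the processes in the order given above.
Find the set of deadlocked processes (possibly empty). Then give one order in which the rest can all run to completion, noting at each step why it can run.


The deadlocked set is empty.
Key observation: every chain of waits terminates; starting from the processes that wait on nothing, all the rest unlock in turn.
One completion order for the rest: proc-I, proc-G, proc-B, proc-F, proc-H, proc-E, proc-D, proc-A.
Check, step by step:
  run proc-I (it waits on nothing); releases L19
  proc-G waits on L19 — all released -> runs and releases L8 and L15
  proc-B waits on L8 and L19 — all released -> runs and releases L9 and L2
  run proc-F (it waits on nothing); releases L6
  proc-H waits on L2 — all released -> runs and releases L16
  proc-E waits on L8 and L16 — all released -> runs and releases L0 and L14
  run proc-D (it waits on nothing); releases L5 and L13
  proc-A waits on L19 and L13 — all released -> runs and releases L17


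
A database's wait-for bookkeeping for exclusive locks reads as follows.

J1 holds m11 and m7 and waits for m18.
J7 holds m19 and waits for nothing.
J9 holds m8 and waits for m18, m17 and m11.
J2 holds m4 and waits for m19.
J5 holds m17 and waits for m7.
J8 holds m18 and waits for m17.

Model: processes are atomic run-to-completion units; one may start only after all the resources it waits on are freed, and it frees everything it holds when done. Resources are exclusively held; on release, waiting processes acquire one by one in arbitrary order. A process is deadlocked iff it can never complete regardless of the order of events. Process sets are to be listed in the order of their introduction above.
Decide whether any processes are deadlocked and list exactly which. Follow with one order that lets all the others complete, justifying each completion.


Deadlocked set: J1, J9, J5 and J8.
Key observation: the knot is the closed ring of waits J1 -> J8 -> J5 -> J1; J9 waits into the deadlock from upstream.
The rest can finish in the order J7, J2.
Step-by-step check:
  run J7 (it waits on nothing); releases m19
  J2: everything it awaited (m19) is free; runs, freeing m4


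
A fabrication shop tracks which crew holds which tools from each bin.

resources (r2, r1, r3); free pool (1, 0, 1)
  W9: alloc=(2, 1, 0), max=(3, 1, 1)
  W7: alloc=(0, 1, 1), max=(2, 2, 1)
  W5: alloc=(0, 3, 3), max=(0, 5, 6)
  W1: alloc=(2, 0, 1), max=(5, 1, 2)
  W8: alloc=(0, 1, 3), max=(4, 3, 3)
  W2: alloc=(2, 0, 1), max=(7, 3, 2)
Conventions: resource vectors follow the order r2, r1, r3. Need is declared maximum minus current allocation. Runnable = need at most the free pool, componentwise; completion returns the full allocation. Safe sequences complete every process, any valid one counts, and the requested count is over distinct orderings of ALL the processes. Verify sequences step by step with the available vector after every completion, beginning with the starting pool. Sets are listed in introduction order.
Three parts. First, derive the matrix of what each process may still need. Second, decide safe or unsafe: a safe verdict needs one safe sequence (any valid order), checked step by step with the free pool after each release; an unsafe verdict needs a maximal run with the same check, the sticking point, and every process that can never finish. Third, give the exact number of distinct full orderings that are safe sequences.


(1) Need matrix, components ordered r2, r1, r3:
  W9: (1, 0, 1)
  W7: (2, 1, 0)
  W5: (0, 2, 3)
  W1: (3, 1, 1)
  W8: (4, 2, 0)
  W2: (5, 3, 1)
(2) SAFE — a valid safe sequence is W9, W1, W7, W5, W8, W2.
Key observation: reading the order forward, W9 is the first process whose need (1, 0, 1) meets the free pool (1, 0, 1) exactly on a resource it requests.
Verifying each step:
  pool = (1, 0, 1)
  W9: need (1, 0, 1) fits (1, 0, 1); releases (2, 1, 0), pool now (3, 1, 1)
  W1: need (3, 1, 1) fits (3, 1, 1); releases (2, 0, 1), pool now (5, 1, 2)
  W7: need (2, 1, 0) fits (5, 1, 2); releases (0, 1, 1), pool now (5, 2, 3)
  W5: need (0, 2, 3) fits (5, 2, 3); releases (0, 3, 3), pool now (5, 5, 6)
  W8: need (4, 2, 0) fits (5, 5, 6); releases (0, 1, 3), pool now (5, 6, 9)
  W2: need (5, 3, 1) fits (5, 6, 9); releases (2, 0, 1), pool now (7, 6, 10)
(3) Exactly 8 of the possible complete orderings are safe sequences.


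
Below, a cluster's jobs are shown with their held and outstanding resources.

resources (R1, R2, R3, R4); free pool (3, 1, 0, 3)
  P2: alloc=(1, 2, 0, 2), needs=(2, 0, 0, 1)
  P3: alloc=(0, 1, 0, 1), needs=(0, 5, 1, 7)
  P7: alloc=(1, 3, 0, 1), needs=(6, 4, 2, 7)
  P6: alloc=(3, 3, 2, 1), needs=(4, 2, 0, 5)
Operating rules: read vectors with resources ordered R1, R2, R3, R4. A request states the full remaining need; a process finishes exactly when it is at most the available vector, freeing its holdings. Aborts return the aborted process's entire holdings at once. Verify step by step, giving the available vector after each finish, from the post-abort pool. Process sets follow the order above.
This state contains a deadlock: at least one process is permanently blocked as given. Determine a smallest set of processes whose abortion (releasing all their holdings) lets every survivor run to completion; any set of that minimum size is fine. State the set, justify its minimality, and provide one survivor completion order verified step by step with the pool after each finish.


The answer: abort P7.
Key observation: aborting P7 returns (1, 3, 0, 1), and P3 — hopeless before — runs at step 3 with the returned capacity in the pool.
Minimality: the empty abort set fails — the state is deadlocked as it stands.
Survivors finish in the order: P2, P6, P3. Check, step by step (pool after the aborts first):
  pool = (4, 4, 0, 4)
  P2 needs (2, 0, 0, 1) <= (4, 4, 0, 4) -> finishes; pool += (1, 2, 0, 2) = (5, 6, 0, 6)
  P6 needs (4, 2, 0, 5) <= (5, 6, 0, 6) -> finishes; pool += (3, 3, 2, 1) = (8, 9, 2, 7)
  P3 needs (0, 5, 1, 7) <= (8, 9, 2, 7) -> finishes; pool += (0, 1, 0, 1) = (8, 10, 2, 8)
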